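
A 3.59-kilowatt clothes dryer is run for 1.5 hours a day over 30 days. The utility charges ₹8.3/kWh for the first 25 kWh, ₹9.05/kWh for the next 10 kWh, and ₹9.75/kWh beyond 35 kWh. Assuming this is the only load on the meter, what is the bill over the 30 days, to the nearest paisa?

Runtime = 1.5 h/day × 30 days = 45 h
Energy = 3.59 kW × 45 h = 161.55 kWh
Tier 1 (0–25 kWh): 25 × ₹8.3 = ₹207.5
Tier 2 (25–35 kWh): 10 × ₹9.05 = ₹90.5
Above 35 kWh: 126.55 × ₹9.75 = ₹1233.8625
Bill = ₹1531.86

₹1531.86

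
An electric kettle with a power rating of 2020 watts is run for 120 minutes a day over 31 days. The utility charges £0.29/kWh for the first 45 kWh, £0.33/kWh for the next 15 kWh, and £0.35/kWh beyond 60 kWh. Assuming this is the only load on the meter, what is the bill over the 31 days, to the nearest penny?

£40.83

Runtime = 120 min × 31 = 3720 min = 62 h
Energy = 2.02 kW × 62 h = 125.24 kWh
Tier 1 (0–45 kWh): 45 × £0.29 = £13.05
Tier 2 (45–60 kWh): 15 × £0.33 = £4.95
Above 60 kWh: 65.24 × £0.35 = £22.834
Bill = £40.83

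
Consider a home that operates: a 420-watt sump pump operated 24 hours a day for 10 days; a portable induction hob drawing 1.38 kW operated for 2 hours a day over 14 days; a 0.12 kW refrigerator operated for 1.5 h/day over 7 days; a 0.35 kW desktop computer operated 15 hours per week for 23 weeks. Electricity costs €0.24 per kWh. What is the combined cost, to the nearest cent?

sump pump: Runtime = 24 h × 10 = 240 h
sump pump: 0.42 kW × 240 h = 100.8 kWh
portable induction hob: Runtime = 2 h/day × 14 days = 28 h
portable induction hob: 1.38 kW × 28 h = 38.64 kWh
refrigerator: Runtime = 1.5 h/day × 7 days = 10.5 h
refrigerator: 0.12 kW × 10.5 h = 1.26 kWh
desktop computer: Runtime = 15 h/week × 23 weeks = 345 h
desktop computer: 0.35 kW × 345 h = 120.75 kWh
Total energy = 261.45 kWh
Cost = 261.45 × €0.24 = €62.75

€62.75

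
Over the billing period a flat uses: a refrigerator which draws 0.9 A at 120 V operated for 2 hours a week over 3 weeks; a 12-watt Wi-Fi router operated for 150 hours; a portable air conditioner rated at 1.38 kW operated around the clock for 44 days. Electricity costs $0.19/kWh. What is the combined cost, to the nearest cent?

refrigerator: Power = 0.9 A × 120 V = 108 W = 0.108 kW
refrigerator: Runtime = 2 h/week × 3 weeks = 6 h
refrigerator: 0.108 kW × 6 h = 0.648 kWh
Wi-Fi router: 0.012 kW × 150 h = 1.8 kWh
portable air conditioner: Runtime = 24 h × 44 = 1056 h
portable air conditioner: 1.38 kW × 1056 h = 1457.28 kWh
Total energy = 1459.728 kWh
Cost = 1459.728 × $0.19 = $277.35

$277.35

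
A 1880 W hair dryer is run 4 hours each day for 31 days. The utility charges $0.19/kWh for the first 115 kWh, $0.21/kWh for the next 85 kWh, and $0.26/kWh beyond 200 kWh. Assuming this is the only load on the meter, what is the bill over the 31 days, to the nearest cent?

Runtime = 4 h/day × 31 days = 124 h
Energy = 1.88 kW × 124 h = 233.12 kWh
Tier 1 (0–115 kWh): 115 × $0.19 = $21.85
Tier 2 (115–200 kWh): 85 × $0.21 = $17.85
Above 200 kWh: 33.12 × $0.26 = $8.6112
Bill = $48.31

$48.31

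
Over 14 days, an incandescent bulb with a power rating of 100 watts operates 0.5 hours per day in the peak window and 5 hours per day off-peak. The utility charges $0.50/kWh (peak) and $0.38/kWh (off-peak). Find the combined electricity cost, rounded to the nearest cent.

$3.01

Peak energy = 0.1 kW × 0.5 h × 14 = 0.7 kWh
Off-peak energy = 0.1 kW × 5 h × 14 = 7 kWh
Cost = 0.7 × $0.50 + 7 × $0.38 = $0.35 + $2.66 = $3.01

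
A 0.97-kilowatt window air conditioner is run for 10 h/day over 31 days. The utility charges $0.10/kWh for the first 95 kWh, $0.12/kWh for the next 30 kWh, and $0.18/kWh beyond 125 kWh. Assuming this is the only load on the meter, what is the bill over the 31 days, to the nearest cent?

$44.73

Runtime = 10 h/day × 31 days = 310 h
Energy = 0.97 kW × 310 h = 300.7 kWh
Tier 1 (0–95 kWh): 95 × $0.10 = $9.5
Tier 2 (95–125 kWh): 30 × $0.12 = $3.6
Above 125 kWh: 175.7 × $0.18 = $31.626
Bill = $44.73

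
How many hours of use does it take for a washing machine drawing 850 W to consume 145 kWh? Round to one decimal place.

170.6 h

Hours = 145 kWh ÷ 0.85 kW = 170.6 h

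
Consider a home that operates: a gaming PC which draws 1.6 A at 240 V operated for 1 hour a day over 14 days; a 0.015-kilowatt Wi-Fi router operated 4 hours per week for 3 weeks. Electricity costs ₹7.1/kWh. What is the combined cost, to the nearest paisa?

₹39.45

gaming PC: Power = 1.6 A × 240 V = 384 W = 0.384 kW
gaming PC: Runtime = 1 h/day × 14 days = 14 h
gaming PC: 0.384 kW × 14 h = 5.376 kWh
Wi-Fi router: Runtime = 4 h/week × 3 weeks = 12 h
Wi-Fi router: 0.015 kW × 12 h = 0.18 kWh
Total energy = 5.556 kWh
Cost = 5.556 × ₹7.1 = ₹39.45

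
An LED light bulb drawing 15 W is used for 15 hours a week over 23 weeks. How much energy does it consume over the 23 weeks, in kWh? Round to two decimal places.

5.18 kWh

Runtime = 15 h/week × 23 weeks = 345 h
Energy = 0.015 kW × 345 h = 5.175 kWh ≈ 5.18 kWh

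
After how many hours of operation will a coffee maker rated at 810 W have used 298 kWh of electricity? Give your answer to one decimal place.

Hours = 298 kWh ÷ 0.81 kW = 367.9 h

367.9 h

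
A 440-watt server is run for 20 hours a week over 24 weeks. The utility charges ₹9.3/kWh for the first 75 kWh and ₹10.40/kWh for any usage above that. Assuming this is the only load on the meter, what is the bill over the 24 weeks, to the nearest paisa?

₹2113.98

Runtime = 20 h/week × 24 weeks = 480 h
Energy = 0.44 kW × 480 h = 211.2 kWh
Tier 1 (0–75 kWh): 75 × ₹9.3 = ₹697.5
Above 75 kWh: 136.2 × ₹10.40 = ₹1416.48
Bill = ₹2113.98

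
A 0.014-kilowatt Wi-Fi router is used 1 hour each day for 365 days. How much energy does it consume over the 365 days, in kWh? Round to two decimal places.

5.11 kWh

Runtime = 1 h/day × 365 days = 365 h
Energy = 0.014 kW × 365 h = 5.11 kWh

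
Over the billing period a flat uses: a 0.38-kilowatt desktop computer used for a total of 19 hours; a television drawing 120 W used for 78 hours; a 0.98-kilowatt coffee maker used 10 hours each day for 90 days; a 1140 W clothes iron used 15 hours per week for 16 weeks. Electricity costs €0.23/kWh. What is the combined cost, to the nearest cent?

€269.60

desktop computer: 0.38 kW × 19 h = 7.22 kWh
television: 0.12 kW × 78 h = 9.36 kWh
coffee maker: Runtime = 10 h/day × 90 days = 900 h
coffee maker: 0.98 kW × 900 h = 882 kWh
clothes iron: Runtime = 15 h/week × 16 weeks = 240 h
clothes iron: 1.14 kW × 240 h = 273.6 kWh
Total energy = 1172.18 kWh
Cost = 1172.18 × €0.23 = €269.60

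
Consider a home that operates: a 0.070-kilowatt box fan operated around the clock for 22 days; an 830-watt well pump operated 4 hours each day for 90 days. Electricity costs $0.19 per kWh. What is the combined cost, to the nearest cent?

box fan: Runtime = 24 h × 22 = 528 h
box fan: 0.07 kW × 528 h = 36.96 kWh
well pump: Runtime = 4 h/day × 90 days = 360 h
well pump: 0.83 kW × 360 h = 298.8 kWh
Total energy = 335.76 kWh
Cost = 335.76 × $0.19 = $63.79

$63.79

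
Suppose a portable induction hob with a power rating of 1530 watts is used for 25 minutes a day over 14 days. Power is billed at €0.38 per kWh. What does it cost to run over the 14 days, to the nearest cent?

Runtime = 25 min × 14 = 350 min = 5.833333… h
Energy = 1.53 kW × 5.833333… h = 8.925 kWh
Cost = 8.925 kWh × €0.38/kWh = €3.39

€3.39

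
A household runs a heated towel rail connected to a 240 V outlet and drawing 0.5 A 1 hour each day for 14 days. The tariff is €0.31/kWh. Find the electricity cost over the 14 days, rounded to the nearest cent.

Power = 0.5 A × 240 V = 120 W = 0.12 kW
Runtime = 1 h/day × 14 days = 14 h
Energy = 0.12 kW × 14 h = 1.68 kWh
Cost = 1.68 kWh × €0.31/kWh = €0.52

€0.52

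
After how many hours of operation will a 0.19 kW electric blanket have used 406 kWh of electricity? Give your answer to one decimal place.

2136.8 h

Hours = 406 kWh ÷ 0.19 kW = 2136.8 h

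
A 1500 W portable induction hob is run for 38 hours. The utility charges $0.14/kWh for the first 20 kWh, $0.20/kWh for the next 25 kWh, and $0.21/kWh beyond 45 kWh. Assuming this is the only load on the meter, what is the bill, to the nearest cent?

$10.32

Energy = 1.5 kW × 38 h = 57 kWh
Tier 1 (0–20 kWh): 20 × $0.14 = $2.8
Tier 2 (20–45 kWh): 25 × $0.20 = $5
Above 45 kWh: 12 × $0.21 = $2.52
Bill = $10.32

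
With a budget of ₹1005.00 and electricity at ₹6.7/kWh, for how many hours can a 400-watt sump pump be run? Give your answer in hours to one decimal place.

Energy available = ₹1005.00 ÷ ₹6.7/kWh = 150 kWh
Hours = 150 kWh ÷ 0.4 kW = 375.0 h

375.0 h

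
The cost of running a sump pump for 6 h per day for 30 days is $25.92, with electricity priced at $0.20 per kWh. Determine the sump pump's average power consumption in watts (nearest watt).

Energy = $25.92 ÷ $0.20/kWh = 129.6 kWh
Runtime = 6 h/day × 30 days = 180 h
Power = 129.6 kWh ÷ 180 h = 0.72 kW = 720 W

720 W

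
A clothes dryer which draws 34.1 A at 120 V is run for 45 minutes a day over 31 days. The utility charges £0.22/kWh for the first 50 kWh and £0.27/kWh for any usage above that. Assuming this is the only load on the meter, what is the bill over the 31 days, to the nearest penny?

Power = 34.1 A × 120 V = 4092 W = 4.092 kW
Runtime = 45 min × 31 = 1395 min = 23.25 h
Energy = 4.092 kW × 23.25 h = 95.139 kWh
Tier 1 (0–50 kWh): 50 × £0.22 = £11
Above 50 kWh: 45.139 × £0.27 = £12.18753
Bill = £23.19

£23.19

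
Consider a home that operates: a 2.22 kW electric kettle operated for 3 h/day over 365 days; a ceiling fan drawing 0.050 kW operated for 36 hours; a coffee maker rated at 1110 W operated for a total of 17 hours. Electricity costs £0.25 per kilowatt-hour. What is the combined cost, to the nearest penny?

£612.89

electric kettle: Runtime = 3 h/day × 365 days = 1095 h
electric kettle: 2.22 kW × 1095 h = 2430.9 kWh
ceiling fan: 0.05 kW × 36 h = 1.8 kWh
coffee maker: 1.11 kW × 17 h = 18.87 kWh
Total energy = 2451.57 kWh
Cost = 2451.57 × £0.25 = £612.89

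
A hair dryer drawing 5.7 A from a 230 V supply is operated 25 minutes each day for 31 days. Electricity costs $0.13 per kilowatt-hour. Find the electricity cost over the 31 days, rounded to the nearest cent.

$2.20

Power = 5.7 A × 230 V = 1311 W = 1.311 kW
Runtime = 25 min × 31 = 775 min = 12.916666… h
Energy = 1.311 kW × 12.916666… h = 16.93375 kWh
Cost = 16.93375 kWh × $0.13/kWh = $2.20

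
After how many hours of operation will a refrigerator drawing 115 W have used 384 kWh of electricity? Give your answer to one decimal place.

Hours = 384 kWh ÷ 0.115 kW = 3339.1 h

3339.1 h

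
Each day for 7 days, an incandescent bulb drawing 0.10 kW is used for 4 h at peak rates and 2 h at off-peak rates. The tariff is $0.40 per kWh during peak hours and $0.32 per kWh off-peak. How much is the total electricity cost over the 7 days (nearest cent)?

Peak energy = 0.1 kW × 4 h × 7 = 2.8 kWh
Off-peak energy = 0.1 kW × 2 h × 7 = 1.4 kWh
Cost = 2.8 × $0.40 + 1.4 × $0.32 = $1.12 + $0.448 = $1.57

$1.57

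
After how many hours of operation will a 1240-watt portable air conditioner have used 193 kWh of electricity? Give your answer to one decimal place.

Hours = 193 kWh ÷ 1.24 kW = 155.6 h

155.6 h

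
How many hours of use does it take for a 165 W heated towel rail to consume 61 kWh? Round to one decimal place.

369.7 h

Hours = 61 kWh ÷ 0.165 kW = 369.7 h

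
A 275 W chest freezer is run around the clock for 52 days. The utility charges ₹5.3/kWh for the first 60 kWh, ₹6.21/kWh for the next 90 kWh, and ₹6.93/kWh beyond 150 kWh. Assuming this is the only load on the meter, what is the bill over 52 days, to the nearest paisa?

Runtime = 24 h × 52 = 1248 h
Energy = 0.275 kW × 1248 h = 343.2 kWh
Tier 1 (0–60 kWh): 60 × ₹5.3 = ₹318
Tier 2 (60–150 kWh): 90 × ₹6.21 = ₹558.9
Above 150 kWh: 193.2 × ₹6.93 = ₹1338.876
Bill = ₹2215.78

₹2215.78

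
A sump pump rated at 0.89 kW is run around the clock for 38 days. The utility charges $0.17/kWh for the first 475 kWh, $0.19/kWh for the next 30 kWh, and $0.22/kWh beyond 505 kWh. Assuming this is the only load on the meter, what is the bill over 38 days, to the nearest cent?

$153.92

Runtime = 24 h × 38 = 912 h
Energy = 0.89 kW × 912 h = 811.68 kWh
Tier 1 (0–475 kWh): 475 × $0.17 = $80.75
Tier 2 (475–505 kWh): 30 × $0.19 = $5.7
Above 505 kWh: 306.68 × $0.22 = $67.4696
Bill = $153.92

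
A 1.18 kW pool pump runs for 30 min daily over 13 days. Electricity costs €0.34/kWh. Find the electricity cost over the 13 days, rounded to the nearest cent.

€2.61

Runtime = 30 min × 13 = 390 min = 6.5 h
Energy = 1.18 kW × 6.5 h = 7.67 kWh
Cost = 7.67 kWh × €0.34/kWh = €2.61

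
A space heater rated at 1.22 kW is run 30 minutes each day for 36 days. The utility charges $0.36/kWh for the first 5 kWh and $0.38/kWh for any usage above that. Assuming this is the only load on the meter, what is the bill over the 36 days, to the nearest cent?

Runtime = 30 min × 36 = 1080 min = 18 h
Energy = 1.22 kW × 18 h = 21.96 kWh
Tier 1 (0–5 kWh): 5 × $0.36 = $1.8
Above 5 kWh: 16.96 × $0.38 = $6.4448
Bill = $8.24

$8.24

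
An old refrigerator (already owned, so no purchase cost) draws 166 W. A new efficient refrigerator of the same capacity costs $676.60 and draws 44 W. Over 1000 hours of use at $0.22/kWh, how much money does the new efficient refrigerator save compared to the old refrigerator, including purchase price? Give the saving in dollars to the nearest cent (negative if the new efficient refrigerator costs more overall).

-$649.76

old refrigerator: $0.00 + (166/1000) kW × 1000 h × $0.22 = $0.00 + $36.52 = $36.52
new efficient refrigerator: $676.60 + (44/1000) kW × 1000 h × $0.22 = $676.60 + $9.68 = $686.28
Saving = $36.52 − $686.28 = −$649.76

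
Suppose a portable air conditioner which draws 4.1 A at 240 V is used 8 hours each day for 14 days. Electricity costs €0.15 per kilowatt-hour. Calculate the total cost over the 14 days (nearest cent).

Power = 4.1 A × 240 V = 984 W = 0.984 kW
Runtime = 8 h/day × 14 days = 112 h
Energy = 0.984 kW × 112 h = 110.208 kWh
Cost = 110.208 kWh × €0.15/kWh = €16.53

€16.53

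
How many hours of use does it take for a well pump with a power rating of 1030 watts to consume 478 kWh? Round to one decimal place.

464.1 h

Hours = 478 kWh ÷ 1.03 kW = 464.1 h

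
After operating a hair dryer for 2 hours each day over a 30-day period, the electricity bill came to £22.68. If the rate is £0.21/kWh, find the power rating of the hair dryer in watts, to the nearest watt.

1800 W

Energy = £22.68 ÷ £0.21/kWh = 108 kWh
Runtime = 2 h/day × 30 days = 60 h
Power = 108 kWh ÷ 60 h = 1.8 kW = 1800 W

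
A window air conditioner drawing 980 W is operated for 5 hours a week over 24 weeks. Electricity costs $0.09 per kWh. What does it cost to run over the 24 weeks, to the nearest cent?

Runtime = 5 h/week × 24 weeks = 120 h
Energy = 0.98 kW × 120 h = 117.6 kWh
Cost = 117.6 kWh × $0.09/kWh = $10.58

$10.58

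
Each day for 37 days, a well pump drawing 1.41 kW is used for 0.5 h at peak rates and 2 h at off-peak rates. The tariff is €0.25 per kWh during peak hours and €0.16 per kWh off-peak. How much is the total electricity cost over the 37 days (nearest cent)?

€23.22

Peak energy = 1.41 kW × 0.5 h × 37 = 26.085 kWh
Off-peak energy = 1.41 kW × 2 h × 37 = 104.34 kWh
Cost = 26.085 × €0.25 + 104.34 × €0.16 = €6.52125 + €16.6944 = €23.22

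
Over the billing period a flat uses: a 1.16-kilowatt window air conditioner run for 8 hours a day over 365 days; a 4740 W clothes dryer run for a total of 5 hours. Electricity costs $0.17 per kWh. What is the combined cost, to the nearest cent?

window air conditioner: Runtime = 8 h/day × 365 days = 2920 h
window air conditioner: 1.16 kW × 2920 h = 3387.2 kWh
clothes dryer: 4.74 kW × 5 h = 23.7 kWh
Total energy = 3410.9 kWh
Cost = 3410.9 × $0.17 = $579.85

$579.85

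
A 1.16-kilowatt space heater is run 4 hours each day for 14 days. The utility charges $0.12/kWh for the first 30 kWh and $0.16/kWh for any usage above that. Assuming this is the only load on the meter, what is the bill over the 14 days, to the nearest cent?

Runtime = 4 h/day × 14 days = 56 h
Energy = 1.16 kW × 56 h = 64.96 kWh
Tier 1 (0–30 kWh): 30 × $0.12 = $3.6
Above 30 kWh: 34.96 × $0.16 = $5.5936
Bill = $9.19

$9.19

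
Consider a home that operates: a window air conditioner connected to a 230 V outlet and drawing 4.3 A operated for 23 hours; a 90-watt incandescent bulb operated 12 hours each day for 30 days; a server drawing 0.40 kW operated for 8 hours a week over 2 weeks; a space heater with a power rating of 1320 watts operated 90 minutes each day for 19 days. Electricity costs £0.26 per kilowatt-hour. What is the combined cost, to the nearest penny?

£25.78

window air conditioner: Power = 4.3 A × 230 V = 989 W = 0.989 kW
window air conditioner: 0.989 kW × 23 h = 22.747 kWh
incandescent bulb: Runtime = 12 h/day × 30 days = 360 h
incandescent bulb: 0.09 kW × 360 h = 32.4 kWh
server: Runtime = 8 h/week × 2 weeks = 16 h
server: 0.4 kW × 16 h = 6.4 kWh
space heater: Runtime = 90 min × 19 = 1710 min = 28.5 h
space heater: 1.32 kW × 28.5 h = 37.62 kWh
Total energy = 99.167 kWh
Cost = 99.167 × £0.26 = £25.78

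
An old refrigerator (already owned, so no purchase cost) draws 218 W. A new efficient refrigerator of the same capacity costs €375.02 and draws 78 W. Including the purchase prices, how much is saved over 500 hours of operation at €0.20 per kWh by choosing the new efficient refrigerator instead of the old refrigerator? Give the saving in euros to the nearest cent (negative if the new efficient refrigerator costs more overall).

-€361.02

old refrigerator: €0.00 + (218/1000) kW × 500 h × €0.20 = €0.00 + €21.8 = €21.8
new efficient refrigerator: €375.02 + (78/1000) kW × 500 h × €0.20 = €375.02 + €7.8 = €382.82
Saving = €21.8 − €382.82 = −€361.02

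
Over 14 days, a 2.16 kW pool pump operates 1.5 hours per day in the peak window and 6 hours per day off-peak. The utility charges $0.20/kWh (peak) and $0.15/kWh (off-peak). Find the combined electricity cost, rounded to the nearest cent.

Peak energy = 2.16 kW × 1.5 h × 14 = 45.36 kWh
Off-peak energy = 2.16 kW × 6 h × 14 = 181.44 kWh
Cost = 45.36 × $0.20 + 181.44 × $0.15 = $9.072 + $27.216 = $36.29

$36.29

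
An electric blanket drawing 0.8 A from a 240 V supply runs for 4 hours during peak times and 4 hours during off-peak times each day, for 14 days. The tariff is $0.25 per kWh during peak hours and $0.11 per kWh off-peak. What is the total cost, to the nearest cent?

Power = 0.8 A × 240 V = 192 W = 0.192 kW
Peak energy = 0.192 kW × 4 h × 14 = 10.752 kWh
Off-peak energy = 0.192 kW × 4 h × 14 = 10.752 kWh
Cost = 10.752 × $0.25 + 10.752 × $0.11 = $2.688 + $1.18272 = $3.87

$3.87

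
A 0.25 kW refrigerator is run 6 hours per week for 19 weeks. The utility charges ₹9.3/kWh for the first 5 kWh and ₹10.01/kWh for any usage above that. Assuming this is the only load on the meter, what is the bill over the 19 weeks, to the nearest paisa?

₹281.74

Runtime = 6 h/week × 19 weeks = 114 h
Energy = 0.25 kW × 114 h = 28.5 kWh
Tier 1 (0–5 kWh): 5 × ₹9.3 = ₹46.5
Above 5 kWh: 23.5 × ₹10.01 = ₹235.235
Bill = ₹281.74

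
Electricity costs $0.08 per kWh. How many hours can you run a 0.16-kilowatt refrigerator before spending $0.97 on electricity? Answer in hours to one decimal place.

Energy available = $0.97 ÷ $0.08/kWh = 12.125 kWh
Hours = 12.125 kWh ÷ 0.16 kW = 75.8 h

75.8 h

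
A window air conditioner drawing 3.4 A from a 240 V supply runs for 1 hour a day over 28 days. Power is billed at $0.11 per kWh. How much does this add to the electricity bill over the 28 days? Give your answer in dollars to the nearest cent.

$2.51

Power = 3.4 A × 240 V = 816 W = 0.816 kW
Runtime = 1 h/day × 28 days = 28 h
Energy = 0.816 kW × 28 h = 22.848 kWh
Cost = 22.848 kWh × $0.11/kWh = $2.51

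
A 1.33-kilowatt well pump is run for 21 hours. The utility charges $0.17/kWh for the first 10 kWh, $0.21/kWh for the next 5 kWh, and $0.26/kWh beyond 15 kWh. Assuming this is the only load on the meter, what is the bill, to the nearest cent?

$6.11

Energy = 1.33 kW × 21 h = 27.93 kWh
Tier 1 (0–10 kWh): 10 × $0.17 = $1.7
Tier 2 (10–15 kWh): 5 × $0.21 = $1.05
Above 15 kWh: 12.93 × $0.26 = $3.3618
Bill = $6.11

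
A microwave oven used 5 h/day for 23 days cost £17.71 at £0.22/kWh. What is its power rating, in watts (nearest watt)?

Energy = £17.71 ÷ £0.22/kWh = 80.5 kWh
Runtime = 5 h/day × 23 days = 115 h
Power = 80.5 kWh ÷ 115 h = 0.7 kW = 700 W

700 W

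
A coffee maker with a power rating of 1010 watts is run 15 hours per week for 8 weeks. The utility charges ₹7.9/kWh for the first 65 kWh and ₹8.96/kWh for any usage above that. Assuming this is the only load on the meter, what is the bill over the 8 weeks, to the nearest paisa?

₹1017.05

Runtime = 15 h/week × 8 weeks = 120 h
Energy = 1.01 kW × 120 h = 121.2 kWh
Tier 1 (0–65 kWh): 65 × ₹7.9 = ₹513.5
Above 65 kWh: 56.2 × ₹8.96 = ₹503.552
Bill = ₹1017.05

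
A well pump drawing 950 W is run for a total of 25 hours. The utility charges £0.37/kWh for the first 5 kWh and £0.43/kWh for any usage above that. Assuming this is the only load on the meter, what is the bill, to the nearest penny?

£9.91

Energy = 0.95 kW × 25 h = 23.75 kWh
Tier 1 (0–5 kWh): 5 × £0.37 = £1.85
Above 5 kWh: 18.75 × £0.43 = £8.0625
Bill = £9.91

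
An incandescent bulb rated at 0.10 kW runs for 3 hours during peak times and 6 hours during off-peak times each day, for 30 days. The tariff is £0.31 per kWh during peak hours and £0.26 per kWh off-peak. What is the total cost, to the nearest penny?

Peak energy = 0.1 kW × 3 h × 30 = 9 kWh
Off-peak energy = 0.1 kW × 6 h × 30 = 18 kWh
Cost = 9 × £0.31 + 18 × £0.26 = £2.79 + £4.68 = £7.47

£7.47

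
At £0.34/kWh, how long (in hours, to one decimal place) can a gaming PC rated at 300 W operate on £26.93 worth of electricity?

Energy available = £26.93 ÷ £0.34/kWh = 79.2059 kWh
Hours = 79.2059 kWh ÷ 0.3 kW = 264.0 h

264.0 h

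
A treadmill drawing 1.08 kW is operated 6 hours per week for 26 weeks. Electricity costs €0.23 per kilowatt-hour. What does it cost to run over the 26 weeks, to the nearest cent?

€38.75

Runtime = 6 h/week × 26 weeks = 156 h
Energy = 1.08 kW × 156 h = 168.48 kWh
Cost = 168.48 kWh × €0.23/kWh = €38.75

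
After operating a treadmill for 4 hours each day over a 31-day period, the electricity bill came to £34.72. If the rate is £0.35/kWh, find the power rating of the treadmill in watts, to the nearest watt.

800 W

Energy = £34.72 ÷ £0.35/kWh = 99.2 kWh
Runtime = 4 h/day × 31 days = 124 h
Power = 99.2 kWh ÷ 124 h = 0.8 kW = 800 W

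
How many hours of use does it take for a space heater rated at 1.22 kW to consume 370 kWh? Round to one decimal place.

Hours = 370 kWh ÷ 1.22 kW = 303.3 h

303.3 h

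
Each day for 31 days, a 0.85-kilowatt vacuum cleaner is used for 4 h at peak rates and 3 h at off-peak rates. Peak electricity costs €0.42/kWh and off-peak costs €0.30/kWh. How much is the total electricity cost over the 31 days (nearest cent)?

€67.98

Peak energy = 0.85 kW × 4 h × 31 = 105.4 kWh
Off-peak energy = 0.85 kW × 3 h × 31 = 79.05 kWh
Cost = 105.4 × €0.42 + 79.05 × €0.30 = €44.268 + €23.715 = €67.98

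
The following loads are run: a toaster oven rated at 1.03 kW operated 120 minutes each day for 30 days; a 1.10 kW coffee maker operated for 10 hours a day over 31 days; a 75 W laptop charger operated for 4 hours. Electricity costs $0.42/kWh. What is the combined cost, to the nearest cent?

$169.30

toaster oven: Runtime = 120 min × 30 = 3600 min = 60 h
toaster oven: 1.03 kW × 60 h = 61.8 kWh
coffee maker: Runtime = 10 h/day × 31 days = 310 h
coffee maker: 1.1 kW × 310 h = 341 kWh
laptop charger: 0.075 kW × 4 h = 0.3 kWh
Total energy = 403.1 kWh
Cost = 403.1 × $0.42 = $169.30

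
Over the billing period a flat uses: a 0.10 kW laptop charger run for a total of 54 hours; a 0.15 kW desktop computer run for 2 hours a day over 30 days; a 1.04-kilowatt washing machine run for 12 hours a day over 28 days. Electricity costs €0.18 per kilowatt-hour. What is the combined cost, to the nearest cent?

€65.49

laptop charger: 0.1 kW × 54 h = 5.4 kWh
desktop computer: Runtime = 2 h/day × 30 days = 60 h
desktop computer: 0.15 kW × 60 h = 9 kWh
washing machine: Runtime = 12 h/day × 28 days = 336 h
washing machine: 1.04 kW × 336 h = 349.44 kWh
Total energy = 363.84 kWh
Cost = 363.84 × €0.18 = €65.49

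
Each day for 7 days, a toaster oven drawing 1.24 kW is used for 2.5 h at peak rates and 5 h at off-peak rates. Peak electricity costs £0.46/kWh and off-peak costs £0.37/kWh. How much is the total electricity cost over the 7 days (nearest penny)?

Peak energy = 1.24 kW × 2.5 h × 7 = 21.7 kWh
Off-peak energy = 1.24 kW × 5 h × 7 = 43.4 kWh
Cost = 21.7 × £0.46 + 43.4 × £0.37 = £9.982 + £16.058 = £26.04

£26.04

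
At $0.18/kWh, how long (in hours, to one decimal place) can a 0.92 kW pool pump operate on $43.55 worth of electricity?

263.0 h

Energy available = $43.55 ÷ $0.18/kWh = 241.9444 kWh
Hours = 241.9444 kWh ÷ 0.92 kW = 263.0 h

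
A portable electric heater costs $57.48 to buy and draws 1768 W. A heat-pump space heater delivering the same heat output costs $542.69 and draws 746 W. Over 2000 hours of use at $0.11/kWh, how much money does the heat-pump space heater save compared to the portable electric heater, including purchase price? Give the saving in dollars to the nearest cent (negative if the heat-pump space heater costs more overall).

-$260.37

portable electric heater: $57.48 + (1768/1000) kW × 2000 h × $0.11 = $57.48 + $388.96 = $446.44
heat-pump space heater: $542.69 + (746/1000) kW × 2000 h × $0.11 = $542.69 + $164.12 = $706.81
Saving = $446.44 − $706.81 = −$260.37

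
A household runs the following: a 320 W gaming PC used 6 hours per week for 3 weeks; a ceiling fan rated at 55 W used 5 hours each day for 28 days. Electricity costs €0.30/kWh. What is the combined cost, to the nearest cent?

€4.04

gaming PC: Runtime = 6 h/week × 3 weeks = 18 h
gaming PC: 0.32 kW × 18 h = 5.76 kWh
ceiling fan: Runtime = 5 h/day × 28 days = 140 h
ceiling fan: 0.055 kW × 140 h = 7.7 kWh
Total energy = 13.46 kWh
Cost = 13.46 × €0.30 = €4.04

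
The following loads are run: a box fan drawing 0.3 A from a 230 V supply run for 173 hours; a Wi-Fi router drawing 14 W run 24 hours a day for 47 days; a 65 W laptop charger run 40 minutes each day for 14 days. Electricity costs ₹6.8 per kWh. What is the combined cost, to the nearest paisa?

₹192.68

box fan: Power = 0.3 A × 230 V = 69 W = 0.069 kW
box fan: 0.069 kW × 173 h = 11.937 kWh
Wi-Fi router: Runtime = 24 h × 47 = 1128 h
Wi-Fi router: 0.014 kW × 1128 h = 15.792 kWh
laptop charger: Runtime = 40 min × 14 = 560 min = 9.333333… h
laptop charger: 0.065 kW × 9.333333… h = 0.606666… kWh
Total energy = 28.335666… kWh
Cost = 28.335666… × ₹6.8 = ₹192.68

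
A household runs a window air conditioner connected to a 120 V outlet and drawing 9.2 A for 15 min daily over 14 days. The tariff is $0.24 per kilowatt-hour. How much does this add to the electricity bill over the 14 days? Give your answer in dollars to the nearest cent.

$0.93

Power = 9.2 A × 120 V = 1104 W = 1.104 kW
Runtime = 15 min × 14 = 210 min = 3.5 h
Energy = 1.104 kW × 3.5 h = 3.864 kWh
Cost = 3.864 kWh × $0.24/kWh = $0.93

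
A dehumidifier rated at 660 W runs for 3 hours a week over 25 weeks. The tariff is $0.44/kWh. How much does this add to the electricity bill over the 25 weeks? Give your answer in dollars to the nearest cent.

$21.78

Runtime = 3 h/week × 25 weeks = 75 h
Energy = 0.66 kW × 75 h = 49.5 kWh
Cost = 49.5 kWh × $0.44/kWh = $21.78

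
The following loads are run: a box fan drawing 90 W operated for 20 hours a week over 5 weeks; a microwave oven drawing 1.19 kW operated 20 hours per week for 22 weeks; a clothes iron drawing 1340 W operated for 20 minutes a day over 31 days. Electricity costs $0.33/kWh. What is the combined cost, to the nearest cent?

box fan: Runtime = 20 h/week × 5 weeks = 100 h
box fan: 0.09 kW × 100 h = 9 kWh
microwave oven: Runtime = 20 h/week × 22 weeks = 440 h
microwave oven: 1.19 kW × 440 h = 523.6 kWh
clothes iron: Runtime = 20 min × 31 = 620 min = 10.333333… h
clothes iron: 1.34 kW × 10.333333… h = 13.846666… kWh
Total energy = 546.446666… kWh
Cost = 546.446666… × $0.33 = $180.33

$180.33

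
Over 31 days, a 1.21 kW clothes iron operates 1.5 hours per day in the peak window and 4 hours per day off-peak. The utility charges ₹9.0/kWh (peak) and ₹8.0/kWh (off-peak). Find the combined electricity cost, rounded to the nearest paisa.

₹1706.71

Peak energy = 1.21 kW × 1.5 h × 31 = 56.265 kWh
Off-peak energy = 1.21 kW × 4 h × 31 = 150.04 kWh
Cost = 56.265 × ₹9.0 + 150.04 × ₹8.0 = ₹506.385 + ₹1200.32 = ₹1706.71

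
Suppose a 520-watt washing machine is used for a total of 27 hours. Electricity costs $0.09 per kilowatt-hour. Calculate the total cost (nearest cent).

$1.26

Energy = 0.52 kW × 27 h = 14.04 kWh
Cost = 14.04 kWh × $0.09/kWh = $1.26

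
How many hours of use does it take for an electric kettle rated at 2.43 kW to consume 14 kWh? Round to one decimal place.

5.8 h

Hours = 14 kWh ÷ 2.43 kW = 5.8 h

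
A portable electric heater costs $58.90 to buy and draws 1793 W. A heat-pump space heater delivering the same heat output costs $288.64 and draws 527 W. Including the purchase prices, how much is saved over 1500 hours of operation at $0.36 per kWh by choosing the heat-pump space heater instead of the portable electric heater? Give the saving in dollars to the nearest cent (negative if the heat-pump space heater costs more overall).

$453.90

portable electric heater: $58.90 + (1793/1000) kW × 1500 h × $0.36 = $58.90 + $968.22 = $1027.12
heat-pump space heater: $288.64 + (527/1000) kW × 1500 h × $0.36 = $288.64 + $284.58 = $573.22
Saving = $1027.12 − $573.22 = $453.9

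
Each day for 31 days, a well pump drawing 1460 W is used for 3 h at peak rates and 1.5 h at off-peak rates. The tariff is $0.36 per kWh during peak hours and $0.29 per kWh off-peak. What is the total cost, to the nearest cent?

$68.57

Peak energy = 1.46 kW × 3 h × 31 = 135.78 kWh
Off-peak energy = 1.46 kW × 1.5 h × 31 = 67.89 kWh
Cost = 135.78 × $0.36 + 67.89 × $0.29 = $48.8808 + $19.6881 = $68.57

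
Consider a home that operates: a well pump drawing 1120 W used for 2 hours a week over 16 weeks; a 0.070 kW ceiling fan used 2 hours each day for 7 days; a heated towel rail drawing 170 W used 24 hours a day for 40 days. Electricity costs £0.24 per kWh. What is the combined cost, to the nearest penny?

well pump: Runtime = 2 h/week × 16 weeks = 32 h
well pump: 1.12 kW × 32 h = 35.84 kWh
ceiling fan: Runtime = 2 h/day × 7 days = 14 h
ceiling fan: 0.07 kW × 14 h = 0.98 kWh
heated towel rail: Runtime = 24 h × 40 = 960 h
heated towel rail: 0.17 kW × 960 h = 163.2 kWh
Total energy = 200.02 kWh
Cost = 200.02 × £0.24 = £48.00

£48.00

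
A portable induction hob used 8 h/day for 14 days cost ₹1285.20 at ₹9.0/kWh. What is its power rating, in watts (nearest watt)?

1275 W

Energy = ₹1285.20 ÷ ₹9.0/kWh = 142.8 kWh
Runtime = 8 h/day × 14 days = 112 h
Power = 142.8 kWh ÷ 112 h = 1.275 kW = 1275 W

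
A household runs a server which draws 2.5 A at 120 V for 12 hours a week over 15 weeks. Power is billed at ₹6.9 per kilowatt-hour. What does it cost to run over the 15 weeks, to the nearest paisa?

Power = 2.5 A × 120 V = 300 W = 0.3 kW
Runtime = 12 h/week × 15 weeks = 180 h
Energy = 0.3 kW × 180 h = 54 kWh
Cost = 54 kWh × ₹6.9/kWh = ₹372.60

₹372.60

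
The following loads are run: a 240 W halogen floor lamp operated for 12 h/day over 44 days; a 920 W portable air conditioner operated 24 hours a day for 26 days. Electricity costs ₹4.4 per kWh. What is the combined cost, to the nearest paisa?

halogen floor lamp: Runtime = 12 h/day × 44 days = 528 h
halogen floor lamp: 0.24 kW × 528 h = 126.72 kWh
portable air conditioner: Runtime = 24 h × 26 = 624 h
portable air conditioner: 0.92 kW × 624 h = 574.08 kWh
Total energy = 700.8 kWh
Cost = 700.8 × ₹4.4 = ₹3083.52

₹3083.52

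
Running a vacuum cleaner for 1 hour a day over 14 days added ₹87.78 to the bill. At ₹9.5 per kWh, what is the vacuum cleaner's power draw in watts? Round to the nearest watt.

Energy = ₹87.78 ÷ ₹9.5/kWh = 9.24 kWh
Runtime = 1 h/day × 14 days = 14 h
Power = 9.24 kWh ÷ 14 h = 0.66 kW = 660 W

660 W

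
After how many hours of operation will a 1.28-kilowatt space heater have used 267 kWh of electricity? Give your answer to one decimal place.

Hours = 267 kWh ÷ 1.28 kW = 208.6 h

208.6 h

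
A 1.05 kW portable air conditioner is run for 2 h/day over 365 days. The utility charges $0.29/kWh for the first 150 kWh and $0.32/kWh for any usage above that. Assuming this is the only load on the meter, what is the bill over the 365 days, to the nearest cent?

Runtime = 2 h/day × 365 days = 730 h
Energy = 1.05 kW × 730 h = 766.5 kWh
Tier 1 (0–150 kWh): 150 × $0.29 = $43.5
Above 150 kWh: 616.5 × $0.32 = $197.28
Bill = $240.78

$240.78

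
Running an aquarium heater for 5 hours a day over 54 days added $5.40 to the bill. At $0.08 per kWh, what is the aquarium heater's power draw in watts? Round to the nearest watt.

Energy = $5.40 ÷ $0.08/kWh = 67.5 kWh
Runtime = 5 h/day × 54 days = 270 h
Power = 67.5 kWh ÷ 270 h = 0.25 kW = 250 W

250 W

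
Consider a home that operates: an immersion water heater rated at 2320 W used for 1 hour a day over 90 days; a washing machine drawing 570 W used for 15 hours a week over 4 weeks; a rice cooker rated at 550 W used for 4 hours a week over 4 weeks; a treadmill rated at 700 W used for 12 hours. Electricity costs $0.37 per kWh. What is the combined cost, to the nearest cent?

immersion water heater: Runtime = 1 h/day × 90 days = 90 h
immersion water heater: 2.32 kW × 90 h = 208.8 kWh
washing machine: Runtime = 15 h/week × 4 weeks = 60 h
washing machine: 0.57 kW × 60 h = 34.2 kWh
rice cooker: Runtime = 4 h/week × 4 weeks = 16 h
rice cooker: 0.55 kW × 16 h = 8.8 kWh
treadmill: 0.7 kW × 12 h = 8.4 kWh
Total energy = 260.2 kWh
Cost = 260.2 × $0.37 = $96.27

$96.27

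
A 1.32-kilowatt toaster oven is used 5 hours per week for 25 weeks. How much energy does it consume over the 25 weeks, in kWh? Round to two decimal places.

Runtime = 5 h/week × 25 weeks = 125 h
Energy = 1.32 kW × 125 h = 165 kWh

165.00 kWh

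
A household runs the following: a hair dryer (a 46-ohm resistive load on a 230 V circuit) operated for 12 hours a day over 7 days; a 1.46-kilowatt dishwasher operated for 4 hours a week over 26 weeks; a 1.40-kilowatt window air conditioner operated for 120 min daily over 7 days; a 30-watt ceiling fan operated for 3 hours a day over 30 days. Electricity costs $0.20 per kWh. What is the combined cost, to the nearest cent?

hair dryer: Power = V²/R = 230²/46 = 1150 W = 1.15 kW
hair dryer: Runtime = 12 h/day × 7 days = 84 h
hair dryer: 1.15 kW × 84 h = 96.6 kWh
dishwasher: Runtime = 4 h/week × 26 weeks = 104 h
dishwasher: 1.46 kW × 104 h = 151.84 kWh
window air conditioner: Runtime = 120 min × 7 = 840 min = 14 h
window air conditioner: 1.4 kW × 14 h = 19.6 kWh
ceiling fan: Runtime = 3 h/day × 30 days = 90 h
ceiling fan: 0.03 kW × 90 h = 2.7 kWh
Total energy = 270.74 kWh
Cost = 270.74 × $0.20 = $54.15

$54.15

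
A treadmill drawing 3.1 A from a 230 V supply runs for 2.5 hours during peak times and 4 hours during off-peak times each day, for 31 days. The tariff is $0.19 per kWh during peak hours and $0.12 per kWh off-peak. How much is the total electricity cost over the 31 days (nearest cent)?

$21.11

Power = 3.1 A × 230 V = 713 W = 0.713 kW
Peak energy = 0.713 kW × 2.5 h × 31 = 55.2575 kWh
Off-peak energy = 0.713 kW × 4 h × 31 = 88.412 kWh
Cost = 55.2575 × $0.19 + 88.412 × $0.12 = $10.498925 + $10.60944 = $21.11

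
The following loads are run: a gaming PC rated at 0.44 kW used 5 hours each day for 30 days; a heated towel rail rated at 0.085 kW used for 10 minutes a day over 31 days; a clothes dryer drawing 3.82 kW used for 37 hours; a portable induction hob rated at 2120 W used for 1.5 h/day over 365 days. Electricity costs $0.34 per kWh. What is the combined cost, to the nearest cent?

gaming PC: Runtime = 5 h/day × 30 days = 150 h
gaming PC: 0.44 kW × 150 h = 66 kWh
heated towel rail: Runtime = 10 min × 31 = 310 min = 5.166666… h
heated towel rail: 0.085 kW × 5.166666… h = 0.439166… kWh
clothes dryer: 3.82 kW × 37 h = 141.34 kWh
portable induction hob: Runtime = 1.5 h/day × 365 days = 547.5 h
portable induction hob: 2.12 kW × 547.5 h = 1160.7 kWh
Total energy = 1368.479166… kWh
Cost = 1368.479166… × $0.34 = $465.28

$465.28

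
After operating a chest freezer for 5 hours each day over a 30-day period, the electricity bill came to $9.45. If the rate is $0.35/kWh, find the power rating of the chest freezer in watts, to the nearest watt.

180 W

Energy = $9.45 ÷ $0.35/kWh = 27 kWh
Runtime = 5 h/day × 30 days = 150 h
Power = 27 kWh ÷ 150 h = 0.18 kW = 180 W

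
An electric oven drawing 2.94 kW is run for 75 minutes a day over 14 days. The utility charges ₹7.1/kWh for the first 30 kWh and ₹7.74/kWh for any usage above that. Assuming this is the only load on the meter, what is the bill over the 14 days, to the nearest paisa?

₹379.02

Runtime = 75 min × 14 = 1050 min = 17.5 h
Energy = 2.94 kW × 17.5 h = 51.45 kWh
Tier 1 (0–30 kWh): 30 × ₹7.1 = ₹213
Above 30 kWh: 21.45 × ₹7.74 = ₹166.023
Bill = ₹379.02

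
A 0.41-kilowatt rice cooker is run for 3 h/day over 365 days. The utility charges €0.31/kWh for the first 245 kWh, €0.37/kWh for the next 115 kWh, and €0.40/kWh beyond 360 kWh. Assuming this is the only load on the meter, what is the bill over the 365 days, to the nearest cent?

€154.08

Runtime = 3 h/day × 365 days = 1095 h
Energy = 0.41 kW × 1095 h = 448.95 kWh
Tier 1 (0–245 kWh): 245 × €0.31 = €75.95
Tier 2 (245–360 kWh): 115 × €0.37 = €42.55
Above 360 kWh: 88.95 × €0.40 = €35.58
Bill = €154.08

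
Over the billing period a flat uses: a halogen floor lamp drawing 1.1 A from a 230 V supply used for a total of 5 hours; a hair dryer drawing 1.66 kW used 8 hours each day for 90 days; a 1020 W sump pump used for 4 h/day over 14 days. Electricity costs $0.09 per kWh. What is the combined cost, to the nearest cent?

$112.82

halogen floor lamp: Power = 1.1 A × 230 V = 253 W = 0.253 kW
halogen floor lamp: 0.253 kW × 5 h = 1.265 kWh
hair dryer: Runtime = 8 h/day × 90 days = 720 h
hair dryer: 1.66 kW × 720 h = 1195.2 kWh
sump pump: Runtime = 4 h/day × 14 days = 56 h
sump pump: 1.02 kW × 56 h = 57.12 kWh
Total energy = 1253.585 kWh
Cost = 1253.585 × $0.09 = $112.82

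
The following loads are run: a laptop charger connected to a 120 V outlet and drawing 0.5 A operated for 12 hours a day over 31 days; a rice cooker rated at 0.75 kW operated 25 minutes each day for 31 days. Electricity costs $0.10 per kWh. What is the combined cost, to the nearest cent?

$3.20

laptop charger: Power = 0.5 A × 120 V = 60 W = 0.06 kW
laptop charger: Runtime = 12 h/day × 31 days = 372 h
laptop charger: 0.06 kW × 372 h = 22.32 kWh
rice cooker: Runtime = 25 min × 31 = 775 min = 12.916666… h
rice cooker: 0.75 kW × 12.916666… h = 9.6875 kWh
Total energy = 32.0075 kWh
Cost = 32.0075 × $0.10 = $3.20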